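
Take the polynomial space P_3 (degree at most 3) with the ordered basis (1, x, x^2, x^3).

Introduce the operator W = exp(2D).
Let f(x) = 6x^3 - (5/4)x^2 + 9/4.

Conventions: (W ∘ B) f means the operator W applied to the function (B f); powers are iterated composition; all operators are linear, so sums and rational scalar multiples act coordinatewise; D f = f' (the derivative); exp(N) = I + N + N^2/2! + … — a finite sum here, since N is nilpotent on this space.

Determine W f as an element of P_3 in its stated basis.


the result is g(x) = 6x^3 + (139/4)x^2 + 67x + 181/4

order-1 term: 36x^2 - 5x
order-2 term: 72x - 5
order-3 term: 48
the series for exp(2D) f terminates at order 3
exp(2D) f = 6x^3 + (139/4)x^2 + 67x + 181/4


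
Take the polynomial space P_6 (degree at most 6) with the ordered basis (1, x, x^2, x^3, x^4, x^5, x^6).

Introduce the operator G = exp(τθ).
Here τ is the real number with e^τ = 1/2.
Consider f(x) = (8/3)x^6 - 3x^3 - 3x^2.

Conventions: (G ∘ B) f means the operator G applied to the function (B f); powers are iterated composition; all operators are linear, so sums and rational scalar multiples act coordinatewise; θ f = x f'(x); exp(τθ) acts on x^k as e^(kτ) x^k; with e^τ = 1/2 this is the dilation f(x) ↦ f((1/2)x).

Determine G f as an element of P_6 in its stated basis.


g(x) = (1/24)x^6 - (3/8)x^3 - (3/4)x^2

exp(τθ) x^k = e^(kτ) x^k; with e^τ = 1/2 this sends x^k to (1/2)^k x^k
x^2 ↦ 1/4 x^2
x^3 ↦ 1/8 x^3
x^6 ↦ 1/64 x^6
applying this coordinatewise to f: exp(τθ) f = (1/24)x^6 - (3/8)x^3 - (3/4)x^2


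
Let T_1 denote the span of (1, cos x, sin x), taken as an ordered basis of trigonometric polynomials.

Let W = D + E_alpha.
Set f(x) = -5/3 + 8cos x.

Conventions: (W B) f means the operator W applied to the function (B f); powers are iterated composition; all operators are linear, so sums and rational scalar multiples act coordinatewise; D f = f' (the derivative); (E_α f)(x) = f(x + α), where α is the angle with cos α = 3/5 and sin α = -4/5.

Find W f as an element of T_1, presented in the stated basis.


D f = -8sin x
E_alpha f = -5/3 + (24/5)cos x + (32/5)sin x
(D + E_alpha) f = -5/3 + (24/5)cos x - (8/5)sin x

g(x) = -5/3 + (24/5)cos x - (8/5)sin x


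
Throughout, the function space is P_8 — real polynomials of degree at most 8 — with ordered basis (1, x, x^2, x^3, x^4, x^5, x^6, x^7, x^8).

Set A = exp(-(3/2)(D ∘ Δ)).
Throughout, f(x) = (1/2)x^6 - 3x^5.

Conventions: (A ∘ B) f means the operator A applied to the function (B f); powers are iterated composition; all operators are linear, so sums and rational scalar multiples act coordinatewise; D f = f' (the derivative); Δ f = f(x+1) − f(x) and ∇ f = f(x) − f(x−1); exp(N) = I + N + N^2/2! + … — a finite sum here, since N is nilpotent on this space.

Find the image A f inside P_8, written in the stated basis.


g(x) = (1/2)x^6 - 3x^5 - (45/2)x^4 + 45x^3 + (585/2)x^2 + (135/2)x - 1413/4

order-1 term: -(45/2)x^4 + 45x^3 + 90x^2 + (135/2)x + 18
order-2 term: (405/2)x^2 - 675/4
order-3 term: -405/2
the series for exp(-(3/2)(D ∘ Δ)) f terminates at order 3
exp(-(3/2)(D ∘ Δ)) f = (1/2)x^6 - 3x^5 - (45/2)x^4 + 45x^3 + (585/2)x^2 + (135/2)x - 1413/4


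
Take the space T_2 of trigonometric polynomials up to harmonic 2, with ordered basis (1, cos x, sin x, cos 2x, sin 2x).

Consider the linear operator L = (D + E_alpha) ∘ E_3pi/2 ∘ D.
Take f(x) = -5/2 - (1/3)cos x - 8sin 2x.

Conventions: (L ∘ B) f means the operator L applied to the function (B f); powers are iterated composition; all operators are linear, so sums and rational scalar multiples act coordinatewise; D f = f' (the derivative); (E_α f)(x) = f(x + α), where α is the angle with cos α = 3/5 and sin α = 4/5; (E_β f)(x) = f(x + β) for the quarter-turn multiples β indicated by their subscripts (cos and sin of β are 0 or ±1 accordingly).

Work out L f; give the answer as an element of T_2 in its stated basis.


D f = (1/3)sin x - 16cos 2x
E_3pi/2 D f = -(1/3)cos x + 16cos 2x
D E_3pi/2 D f = (1/3)sin x - 32sin 2x
E_alpha E_3pi/2 D f = -(1/5)cos x + (4/15)sin x - (112/25)cos 2x - (384/25)sin 2x
(D + E_alpha) E_3pi/2 D f = -(1/5)cos x + (3/5)sin x - (112/25)cos 2x - (1184/25)sin 2x

the result is g(x) = -(1/5)cos x + (3/5)sin x - (112/25)cos 2x - (1184/25)sin 2x


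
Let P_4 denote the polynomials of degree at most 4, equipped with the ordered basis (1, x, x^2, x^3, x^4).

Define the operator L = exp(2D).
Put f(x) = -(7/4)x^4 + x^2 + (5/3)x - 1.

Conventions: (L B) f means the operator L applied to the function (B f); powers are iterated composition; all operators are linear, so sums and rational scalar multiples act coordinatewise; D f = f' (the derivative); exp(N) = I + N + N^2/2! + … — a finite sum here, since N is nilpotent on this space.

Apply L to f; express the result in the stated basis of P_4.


the image equals g(x) = -(7/4)x^4 - 14x^3 - 41x^2 - (151/3)x - 65/3

order-1 term: -14x^3 + 4x + 10/3
order-2 term: -42x^2 + 4
order-3 term: -56x
order-4 term: -28
the series for exp(2D) f terminates at order 4
exp(2D) f = -(7/4)x^4 - 14x^3 - 41x^2 - (151/3)x - 65/3


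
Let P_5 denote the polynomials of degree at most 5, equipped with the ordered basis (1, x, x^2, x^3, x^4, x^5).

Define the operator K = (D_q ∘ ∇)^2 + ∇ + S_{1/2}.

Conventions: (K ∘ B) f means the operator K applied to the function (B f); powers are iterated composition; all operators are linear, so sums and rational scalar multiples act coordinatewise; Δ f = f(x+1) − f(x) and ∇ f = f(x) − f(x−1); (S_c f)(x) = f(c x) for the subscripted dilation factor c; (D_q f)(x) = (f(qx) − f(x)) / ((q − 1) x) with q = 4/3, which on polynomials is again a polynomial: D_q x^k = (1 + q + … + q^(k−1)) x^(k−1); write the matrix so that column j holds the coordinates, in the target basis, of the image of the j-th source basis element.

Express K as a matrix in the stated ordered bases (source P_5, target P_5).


the matrix is [[1, 1, -1, 1, 287/9, -1606/9]; [0, 1/2, 2, -3, 4, 5990/27]; [0, 0, 1/4, 3, -6, 10]; [0, 0, 0, 1/8, 4, -10]; [0, 0, 0, 0, 1/16, 5]; [0, 0, 0, 0, 0, 1/32]] (rows listed top to bottom)

image of 1: 1
image of x: (1/2)x + 1
image of x^2: (1/4)x^2 + 2x - 1
image of x^3: (1/8)x^3 + 3x^2 - 3x + 1
image of x^4: (1/16)x^4 + 4x^3 - 6x^2 + 4x + 287/9
image of x^5: (1/32)x^5 + 5x^4 - 10x^3 + 10x^2 + (5990/27)x - 1606/9
each image's coordinates form column j of the matrix


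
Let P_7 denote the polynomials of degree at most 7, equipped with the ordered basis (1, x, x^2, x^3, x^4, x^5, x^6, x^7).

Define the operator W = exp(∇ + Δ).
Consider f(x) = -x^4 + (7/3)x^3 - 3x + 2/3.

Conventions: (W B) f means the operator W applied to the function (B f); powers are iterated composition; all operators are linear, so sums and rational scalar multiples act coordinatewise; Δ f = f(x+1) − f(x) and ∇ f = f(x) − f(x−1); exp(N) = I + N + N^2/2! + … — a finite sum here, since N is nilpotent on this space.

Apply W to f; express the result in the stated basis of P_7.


order-1 term: -8x^3 + 14x^2 - 8x - 4/3
order-2 term: -24x^2 + 28x - 16
order-3 term: -32x + 56/3
order-4 term: -16
the series for exp(∇ + Δ) f terminates at order 4
exp(∇ + Δ) f = -x^4 - (17/3)x^3 - 10x^2 - 15x - 14

the result is g(x) = -x^4 - (17/3)x^3 - 10x^2 - 15x - 14


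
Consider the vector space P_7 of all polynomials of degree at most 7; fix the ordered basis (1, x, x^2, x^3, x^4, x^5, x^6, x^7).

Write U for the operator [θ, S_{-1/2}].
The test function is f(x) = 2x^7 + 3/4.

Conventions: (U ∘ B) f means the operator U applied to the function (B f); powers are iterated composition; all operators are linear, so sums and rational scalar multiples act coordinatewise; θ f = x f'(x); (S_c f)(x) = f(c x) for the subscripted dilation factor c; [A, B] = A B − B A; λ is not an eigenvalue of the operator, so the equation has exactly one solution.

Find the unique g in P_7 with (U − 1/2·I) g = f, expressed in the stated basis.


the result is g(x) = -4x^7 - 3/2

write g with unknown coordinates in the stated basis and equate coefficients in (U − 1/2·I) g = f
solving from the highest basis element down gives g = -4x^7 - 3/2
check: U g = 0
so U g − 1/2·g = 2x^7 + 3/4 = f ✓


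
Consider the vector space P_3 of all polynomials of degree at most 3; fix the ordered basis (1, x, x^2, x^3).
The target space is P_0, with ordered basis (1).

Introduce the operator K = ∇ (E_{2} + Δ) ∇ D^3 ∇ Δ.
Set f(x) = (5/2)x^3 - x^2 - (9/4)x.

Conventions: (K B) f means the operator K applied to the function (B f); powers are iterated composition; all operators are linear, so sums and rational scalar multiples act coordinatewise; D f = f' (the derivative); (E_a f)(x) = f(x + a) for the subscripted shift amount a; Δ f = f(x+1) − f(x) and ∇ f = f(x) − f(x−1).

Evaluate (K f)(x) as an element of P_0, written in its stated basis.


the result is g(x) = 0

Δ f = (15/2)x^2 + (11/2)x - 3/4
∇ Δ f = 15x - 2
D (∇ Δ) f = 15
D D (∇ Δ) f = 0
D D D (∇ Δ) f = 0
∇ D^3 (∇ Δ) f = 0
E_{2} ∇ D^3 (∇ Δ) f = 0
Δ ∇ D^3 (∇ Δ) f = 0
(E_{2} + Δ) ∇ D^3 (∇ Δ) f = 0
∇ ((E_{2} + Δ) ∇ D^3) (∇ Δ) f = 0


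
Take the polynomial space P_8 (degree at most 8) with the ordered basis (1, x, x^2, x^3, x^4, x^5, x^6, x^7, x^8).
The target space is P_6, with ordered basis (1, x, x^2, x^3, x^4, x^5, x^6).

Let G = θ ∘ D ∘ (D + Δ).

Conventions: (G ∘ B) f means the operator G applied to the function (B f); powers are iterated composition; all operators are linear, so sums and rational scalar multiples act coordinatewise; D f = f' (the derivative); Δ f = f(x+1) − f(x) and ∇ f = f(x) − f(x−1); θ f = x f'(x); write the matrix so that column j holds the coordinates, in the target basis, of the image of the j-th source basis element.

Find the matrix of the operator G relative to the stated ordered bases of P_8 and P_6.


image of 1: 0
image of x: 0
image of x^2: 0
image of x^3: 12x
image of x^4: 48x^2 + 12x
image of x^5: 120x^3 + 60x^2 + 20x
image of x^6: 240x^4 + 180x^3 + 120x^2 + 30x
image of x^7: 420x^5 + 420x^4 + 420x^3 + 210x^2 + 42x
image of x^8: 672x^6 + 840x^5 + 1120x^4 + 840x^3 + 336x^2 + 56x
each image's coordinates form column j of the matrix

the matrix is [[0, 0, 0, 0, 0, 0, 0, 0, 0]; [0, 0, 0, 12, 12, 20, 30, 42, 56]; [0, 0, 0, 0, 48, 60, 120, 210, 336]; [0, 0, 0, 0, 0, 120, 180, 420, 840]; [0, 0, 0, 0, 0, 0, 240, 420, 1120]; [0, 0, 0, 0, 0, 0, 0, 420, 840]; [0, 0, 0, 0, 0, 0, 0, 0, 672]] (rows listed top to bottom)


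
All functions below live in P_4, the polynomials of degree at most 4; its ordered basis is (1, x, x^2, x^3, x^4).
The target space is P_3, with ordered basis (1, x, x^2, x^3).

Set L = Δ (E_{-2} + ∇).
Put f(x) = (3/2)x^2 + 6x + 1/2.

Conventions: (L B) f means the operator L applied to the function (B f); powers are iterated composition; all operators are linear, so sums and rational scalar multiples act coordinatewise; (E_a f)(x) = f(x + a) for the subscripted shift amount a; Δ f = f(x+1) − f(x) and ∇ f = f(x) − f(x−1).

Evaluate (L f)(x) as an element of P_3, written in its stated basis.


the image equals g(x) = 3x + 9/2

E_{-2} f = (3/2)x^2 - 11/2
∇ f = 3x + 9/2
(E_{-2} + ∇) f = (3/2)x^2 + 3x - 1
Δ (E_{-2} + ∇) f = 3x + 9/2


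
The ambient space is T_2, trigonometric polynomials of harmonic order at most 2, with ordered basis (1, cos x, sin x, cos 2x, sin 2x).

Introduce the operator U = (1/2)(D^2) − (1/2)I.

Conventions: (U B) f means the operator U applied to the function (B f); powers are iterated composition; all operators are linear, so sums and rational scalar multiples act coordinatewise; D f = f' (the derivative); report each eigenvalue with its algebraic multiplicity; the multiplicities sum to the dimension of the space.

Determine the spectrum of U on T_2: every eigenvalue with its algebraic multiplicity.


λ = -5/2 (multiplicity 2), λ = -1 (multiplicity 2), λ = -1/2 (multiplicity 1)

image of 1: -1/2
image of cos x: -cos x
image of sin x: -sin x
image of cos 2x: -(5/2)cos 2x
image of sin 2x: -(5/2)sin 2x
the matrix is diagonal; its diagonal is (-1/2, -1, -1, -5/2, -5/2)
for a triangular matrix the eigenvalues are the diagonal entries, with algebraic multiplicity their repetition count


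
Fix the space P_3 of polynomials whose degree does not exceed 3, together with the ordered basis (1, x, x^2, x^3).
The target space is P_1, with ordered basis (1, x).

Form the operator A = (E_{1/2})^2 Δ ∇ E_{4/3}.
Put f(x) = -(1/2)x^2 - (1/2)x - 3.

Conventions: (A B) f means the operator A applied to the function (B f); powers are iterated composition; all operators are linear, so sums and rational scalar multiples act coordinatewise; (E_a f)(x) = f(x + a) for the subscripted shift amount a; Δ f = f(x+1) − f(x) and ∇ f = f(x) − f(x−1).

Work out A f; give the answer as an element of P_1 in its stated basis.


the result is g(x) = -1

E_{4/3} f = -(1/2)x^2 - (11/6)x - 41/9
∇ E_{4/3} f = -x - 4/3
Δ ∇ E_{4/3} f = -1
E_{1/2} (Δ ∇ E_{4/3}) f = -1
E_{1/2} E_{1/2} (Δ ∇ E_{4/3}) f = -1


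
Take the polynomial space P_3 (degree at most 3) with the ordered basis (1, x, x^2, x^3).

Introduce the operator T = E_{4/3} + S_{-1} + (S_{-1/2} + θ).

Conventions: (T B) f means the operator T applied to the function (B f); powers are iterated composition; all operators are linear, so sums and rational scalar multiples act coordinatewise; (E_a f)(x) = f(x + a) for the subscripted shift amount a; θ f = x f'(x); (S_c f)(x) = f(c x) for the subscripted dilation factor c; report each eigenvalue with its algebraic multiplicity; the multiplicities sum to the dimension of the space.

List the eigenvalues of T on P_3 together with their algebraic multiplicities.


image of 1: 3
image of x: (1/2)x + 4/3
image of x^2: (17/4)x^2 + (8/3)x + 16/9
image of x^3: (23/8)x^3 + 4x^2 + (16/3)x + 64/27
the matrix is upper triangular; its diagonal is (3, 1/2, 17/4, 23/8)
for a triangular matrix the eigenvalues are the diagonal entries, with algebraic multiplicity their repetition count

λ = 1/2 (multiplicity 1), λ = 23/8 (multiplicity 1), λ = 3 (multiplicity 1), λ = 17/4 (multiplicity 1)


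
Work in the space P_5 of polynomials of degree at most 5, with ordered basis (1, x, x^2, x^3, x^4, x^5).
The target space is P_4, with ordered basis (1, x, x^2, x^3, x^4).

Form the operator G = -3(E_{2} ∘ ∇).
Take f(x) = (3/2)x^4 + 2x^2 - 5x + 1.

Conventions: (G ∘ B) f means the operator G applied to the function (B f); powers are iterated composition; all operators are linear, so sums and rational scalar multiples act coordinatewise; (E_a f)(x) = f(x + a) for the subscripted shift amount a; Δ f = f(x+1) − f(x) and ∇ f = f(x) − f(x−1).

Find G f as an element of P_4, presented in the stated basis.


g(x) = -18x^3 - 81x^2 - 138x - 141/2

∇ f = 6x^3 - 9x^2 + 10x - 17/2
E_{2} ∇ f = 6x^3 + 27x^2 + 46x + 47/2
(-3(E_{2} ∘ ∇)) f = -18x^3 - 81x^2 - 138x - 141/2


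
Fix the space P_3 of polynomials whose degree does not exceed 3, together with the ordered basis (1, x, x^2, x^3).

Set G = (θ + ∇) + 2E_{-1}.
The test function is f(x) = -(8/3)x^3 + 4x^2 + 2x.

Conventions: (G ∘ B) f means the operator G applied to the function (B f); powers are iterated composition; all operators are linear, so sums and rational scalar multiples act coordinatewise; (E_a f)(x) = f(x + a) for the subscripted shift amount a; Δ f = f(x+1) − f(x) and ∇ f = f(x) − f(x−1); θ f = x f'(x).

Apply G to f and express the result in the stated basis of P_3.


θ f = -8x^3 + 8x^2 + 2x
∇ f = -8x^2 + 16x - 14/3
(θ + ∇) f = -8x^3 + 18x - 14/3
E_{-1} f = -(8/3)x^3 + 12x^2 - 14x + 14/3
(2E_{-1}) f = -(16/3)x^3 + 24x^2 - 28x + 28/3
((θ + ∇) + 2E_{-1}) f = -(40/3)x^3 + 24x^2 - 10x + 14/3

the image equals g(x) = -(40/3)x^3 + 24x^2 - 10x + 14/3


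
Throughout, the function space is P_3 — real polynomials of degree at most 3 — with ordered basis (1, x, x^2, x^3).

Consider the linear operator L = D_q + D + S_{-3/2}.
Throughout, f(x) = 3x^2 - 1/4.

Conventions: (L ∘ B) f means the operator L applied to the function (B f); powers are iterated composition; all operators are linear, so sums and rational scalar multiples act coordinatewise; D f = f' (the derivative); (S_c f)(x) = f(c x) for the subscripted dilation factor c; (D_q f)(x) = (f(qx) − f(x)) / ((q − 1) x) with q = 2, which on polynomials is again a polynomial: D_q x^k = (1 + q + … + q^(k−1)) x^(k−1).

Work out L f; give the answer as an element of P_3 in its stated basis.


the result is g(x) = (27/4)x^2 + 15x - 1/4

D_q f = 9x
D f = 6x
S_{-3/2} f = (27/4)x^2 - 1/4
(D_q + D + S_{-3/2}) f = (27/4)x^2 + 15x - 1/4


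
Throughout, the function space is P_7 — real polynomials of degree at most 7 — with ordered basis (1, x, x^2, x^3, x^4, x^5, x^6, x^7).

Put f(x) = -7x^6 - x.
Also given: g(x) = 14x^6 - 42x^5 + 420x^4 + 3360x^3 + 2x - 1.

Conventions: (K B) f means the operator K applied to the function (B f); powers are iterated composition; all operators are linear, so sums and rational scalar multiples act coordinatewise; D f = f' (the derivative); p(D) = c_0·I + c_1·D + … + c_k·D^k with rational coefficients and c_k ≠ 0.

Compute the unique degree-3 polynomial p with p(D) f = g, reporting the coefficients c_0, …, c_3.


c_0 = -2, c_1 = 1, c_2 = -2, c_3 = -4

D^0 f = -7x^6 - x
D^1 f = -42x^5 - 1
D^2 f = -210x^4
D^3 f = -840x^3
matching coefficients of g against c_0 f + c_1 Df + … from the top degree down determines the c_i
solution: c_0 = -2, c_1 = 1, c_2 = -2, c_3 = -4


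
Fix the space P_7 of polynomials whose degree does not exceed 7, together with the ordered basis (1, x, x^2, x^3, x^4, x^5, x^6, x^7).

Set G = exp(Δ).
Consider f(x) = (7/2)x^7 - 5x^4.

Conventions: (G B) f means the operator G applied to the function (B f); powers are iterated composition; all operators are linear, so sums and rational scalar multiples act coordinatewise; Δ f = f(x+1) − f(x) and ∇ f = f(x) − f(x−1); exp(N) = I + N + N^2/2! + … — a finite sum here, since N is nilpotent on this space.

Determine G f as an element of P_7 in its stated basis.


order-1 term: (49/2)x^6 + (147/2)x^5 + (245/2)x^4 + (205/2)x^3 + (87/2)x^2 + (9/2)x - 3/2
order-2 term: (147/2)x^5 + (735/2)x^4 + (1715/2)x^3 + (2145/2)x^2 + (1399/2)x + 371/2
order-3 term: (245/2)x^4 + 735x^3 + (3675/2)x^2 + 2185x + 2047/2
order-4 term: (245/2)x^3 + 735x^2 + (3185/2)x + 1220
order-5 term: (147/2)x^2 + (735/2)x + 490
order-6 term: (49/2)x + 147/2
order-7 term: 7/2
the series for exp(Δ) f terminates at order 7
exp(Δ) f = (7/2)x^7 + (49/2)x^6 + 147x^5 + (1215/2)x^4 + (3635/2)x^3 + 3762x^2 + (9747/2)x + 5989/2

g(x) = (7/2)x^7 + (49/2)x^6 + 147x^5 + (1215/2)x^4 + (3635/2)x^3 + 3762x^2 + (9747/2)x + 5989/2


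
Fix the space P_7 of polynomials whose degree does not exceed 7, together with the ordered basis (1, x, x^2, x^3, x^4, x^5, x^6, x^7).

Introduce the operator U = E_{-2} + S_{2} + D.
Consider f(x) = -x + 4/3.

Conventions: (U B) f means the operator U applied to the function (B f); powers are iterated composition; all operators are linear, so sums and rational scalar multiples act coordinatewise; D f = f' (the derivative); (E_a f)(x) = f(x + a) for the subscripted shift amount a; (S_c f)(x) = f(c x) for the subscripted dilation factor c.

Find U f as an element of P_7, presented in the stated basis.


the image equals g(x) = -3x + 11/3

E_{-2} f = -x + 10/3
S_{2} f = -2x + 4/3
D f = -1
(E_{-2} + S_{2} + D) f = -3x + 11/3


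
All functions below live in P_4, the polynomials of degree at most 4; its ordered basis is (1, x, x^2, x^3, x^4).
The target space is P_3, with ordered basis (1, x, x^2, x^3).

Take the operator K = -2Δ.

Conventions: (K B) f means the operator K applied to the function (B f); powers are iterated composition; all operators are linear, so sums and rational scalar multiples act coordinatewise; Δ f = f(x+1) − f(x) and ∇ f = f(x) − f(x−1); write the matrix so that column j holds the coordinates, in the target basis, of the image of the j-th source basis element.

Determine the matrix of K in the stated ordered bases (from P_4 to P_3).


image of 1: 0
image of x: -2
image of x^2: -4x - 2
image of x^3: -6x^2 - 6x - 2
image of x^4: -8x^3 - 12x^2 - 8x - 2
each image's coordinates form column j of the matrix

the matrix is [[0, -2, -2, -2, -2]; [0, 0, -4, -6, -8]; [0, 0, 0, -6, -12]; [0, 0, 0, 0, -8]] (rows listed top to bottom)


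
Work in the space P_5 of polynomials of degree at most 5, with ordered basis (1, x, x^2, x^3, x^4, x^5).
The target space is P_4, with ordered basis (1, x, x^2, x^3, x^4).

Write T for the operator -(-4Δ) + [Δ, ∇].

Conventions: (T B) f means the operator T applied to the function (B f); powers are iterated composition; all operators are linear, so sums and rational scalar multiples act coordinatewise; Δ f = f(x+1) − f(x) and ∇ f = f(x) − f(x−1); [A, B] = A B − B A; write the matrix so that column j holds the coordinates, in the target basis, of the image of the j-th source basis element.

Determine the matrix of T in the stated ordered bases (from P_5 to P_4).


image of 1: 0
image of x: 4
image of x^2: 8x + 4
image of x^3: 12x^2 + 12x + 4
image of x^4: 16x^3 + 24x^2 + 16x + 4
image of x^5: 20x^4 + 40x^3 + 40x^2 + 20x + 4
each image's coordinates form column j of the matrix

the matrix is [[0, 4, 4, 4, 4, 4]; [0, 0, 8, 12, 16, 20]; [0, 0, 0, 12, 24, 40]; [0, 0, 0, 0, 16, 40]; [0, 0, 0, 0, 0, 20]] (rows listed top to bottom)


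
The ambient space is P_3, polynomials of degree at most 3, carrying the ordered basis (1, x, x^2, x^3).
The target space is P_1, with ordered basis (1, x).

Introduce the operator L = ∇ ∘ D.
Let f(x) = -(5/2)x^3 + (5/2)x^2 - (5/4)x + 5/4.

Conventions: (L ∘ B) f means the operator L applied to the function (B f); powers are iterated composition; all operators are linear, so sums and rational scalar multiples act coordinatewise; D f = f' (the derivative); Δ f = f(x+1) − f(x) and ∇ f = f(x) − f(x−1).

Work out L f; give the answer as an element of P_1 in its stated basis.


the result is g(x) = -15x + 25/2

D f = -(15/2)x^2 + 5x - 5/4
∇ D f = -15x + 25/2


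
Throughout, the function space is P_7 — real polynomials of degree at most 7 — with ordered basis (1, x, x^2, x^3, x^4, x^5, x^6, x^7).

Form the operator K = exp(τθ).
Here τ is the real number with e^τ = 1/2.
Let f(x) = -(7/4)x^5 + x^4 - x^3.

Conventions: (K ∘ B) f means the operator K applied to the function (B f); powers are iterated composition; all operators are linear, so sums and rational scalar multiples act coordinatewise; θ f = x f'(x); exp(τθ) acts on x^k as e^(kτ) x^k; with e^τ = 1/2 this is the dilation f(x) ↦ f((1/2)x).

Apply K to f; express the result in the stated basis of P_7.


g(x) = -(7/128)x^5 + (1/16)x^4 - (1/8)x^3

exp(τθ) x^k = e^(kτ) x^k; with e^τ = 1/2 this sends x^k to (1/2)^k x^k
x^3 ↦ 1/8 x^3
x^4 ↦ 1/16 x^4
x^5 ↦ 1/32 x^5
applying this coordinatewise to f: exp(τθ) f = -(7/128)x^5 + (1/16)x^4 - (1/8)x^3


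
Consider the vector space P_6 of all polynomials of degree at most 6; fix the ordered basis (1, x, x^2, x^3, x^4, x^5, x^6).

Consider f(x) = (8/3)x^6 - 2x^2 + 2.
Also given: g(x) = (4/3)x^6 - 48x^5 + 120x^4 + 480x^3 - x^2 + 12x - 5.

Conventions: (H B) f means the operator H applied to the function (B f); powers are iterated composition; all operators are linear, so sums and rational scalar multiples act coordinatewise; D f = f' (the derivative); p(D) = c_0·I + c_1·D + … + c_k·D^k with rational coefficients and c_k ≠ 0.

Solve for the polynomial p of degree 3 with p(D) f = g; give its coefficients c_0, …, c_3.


p(D) = (1/2)·I − 3·D + (3/2)·D^2 + (3/2)·D^3, i.e. c_0 = 1/2, c_1 = -3, c_2 = 3/2, c_3 = 3/2

D^0 f = (8/3)x^6 - 2x^2 + 2
D^1 f = 16x^5 - 4x
D^2 f = 80x^4 - 4
D^3 f = 320x^3
matching coefficients of g against c_0 f + c_1 Df + … from the top degree down determines the c_i
solution: c_0 = 1/2, c_1 = -3, c_2 = 3/2, c_3 = 3/2


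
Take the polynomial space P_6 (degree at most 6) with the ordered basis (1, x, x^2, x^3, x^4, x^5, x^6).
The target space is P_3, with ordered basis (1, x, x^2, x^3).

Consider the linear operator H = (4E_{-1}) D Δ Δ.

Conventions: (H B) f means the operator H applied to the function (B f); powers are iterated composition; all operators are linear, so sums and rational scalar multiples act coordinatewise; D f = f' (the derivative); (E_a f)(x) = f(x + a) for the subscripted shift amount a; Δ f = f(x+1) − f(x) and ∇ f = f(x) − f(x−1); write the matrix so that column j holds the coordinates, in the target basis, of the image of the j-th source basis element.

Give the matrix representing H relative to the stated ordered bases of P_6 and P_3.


image of 1: 0
image of x: 0
image of x^2: 0
image of x^3: 24
image of x^4: 96x
image of x^5: 240x^2 + 40
image of x^6: 480x^3 + 240x
each image's coordinates form column j of the matrix

the matrix is [[0, 0, 0, 24, 0, 40, 0]; [0, 0, 0, 0, 96, 0, 240]; [0, 0, 0, 0, 0, 240, 0]; [0, 0, 0, 0, 0, 0, 480]] (rows listed top to bottom)


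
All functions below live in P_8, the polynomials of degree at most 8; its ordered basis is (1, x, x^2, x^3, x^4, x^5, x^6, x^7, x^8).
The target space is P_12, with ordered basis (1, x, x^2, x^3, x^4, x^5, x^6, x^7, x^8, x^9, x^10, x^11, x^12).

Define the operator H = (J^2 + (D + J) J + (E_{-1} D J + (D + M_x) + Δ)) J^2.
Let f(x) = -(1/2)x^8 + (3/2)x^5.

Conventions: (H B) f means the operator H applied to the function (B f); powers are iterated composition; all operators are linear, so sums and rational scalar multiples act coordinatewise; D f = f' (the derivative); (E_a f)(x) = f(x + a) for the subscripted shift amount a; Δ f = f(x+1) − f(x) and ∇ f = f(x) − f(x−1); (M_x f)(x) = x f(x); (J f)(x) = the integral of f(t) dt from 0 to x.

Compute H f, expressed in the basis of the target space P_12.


the result is g(x) = -(1/11880)x^12 - (1/180)x^11 - (1/90)x^10 - (55/1008)x^9 - (13/28)x^8 + (1/14)x^7 - (25/12)x^6 + (3/2)x^5 - (7/3)x^4 + (5/2)x^3 - (1/2)x^2 + (1/2)x - 1/90

J f = -(1/18)x^9 + (1/4)x^6
J J f = -(1/180)x^10 + (1/28)x^7
J J^2 f = -(1/1980)x^11 + (1/224)x^8
J J J^2 f = -(1/23760)x^12 + (1/2016)x^9
J J^2 f = -(1/1980)x^11 + (1/224)x^8
D J J^2 f = -(1/180)x^10 + (1/28)x^7
J J J^2 f = -(1/23760)x^12 + (1/2016)x^9
(D + J) J J^2 f = -(1/23760)x^12 - (1/180)x^10 + (1/2016)x^9 + (1/28)x^7
J J^2 f = -(1/1980)x^11 + (1/224)x^8
D J J^2 f = -(1/180)x^10 + (1/28)x^7
E_{-1} D J J^2 f = -(1/180)x^10 + (1/18)x^9 - (1/4)x^8 + (59/84)x^7 - (17/12)x^6 + (43/20)x^5 - (29/12)x^4 + (23/12)x^3 - x^2 + (11/36)x - 13/315
D J^2 f = -(1/18)x^9 + (1/4)x^6
M_x J^2 f = -(1/180)x^11 + (1/28)x^8
(D + M_x) J^2 f = -(1/180)x^11 - (1/18)x^9 + (1/28)x^8 + (1/4)x^6
Δ J^2 f = -(1/18)x^9 - (1/4)x^8 - (2/3)x^7 - (11/12)x^6 - (13/20)x^5 + (1/12)x^4 + (7/12)x^3 + (1/2)x^2 + (7/36)x + 19/630
(E_{-1} D J + (D + M_x) + Δ) J^2 f = -(1/180)x^11 - (1/180)x^10 - (1/18)x^9 - (13/28)x^8 + (1/28)x^7 - (25/12)x^6 + (3/2)x^5 - (7/3)x^4 + (5/2)x^3 - (1/2)x^2 + (1/2)x - 1/90
(J^2 + (D + J) J + (E_{-1} D J + (D + M_x) + Δ)) J^2 f = -(1/11880)x^12 - (1/180)x^11 - (1/90)x^10 - (55/1008)x^9 - (13/28)x^8 + (1/14)x^7 - (25/12)x^6 + (3/2)x^5 - (7/3)x^4 + (5/2)x^3 - (1/2)x^2 + (1/2)x - 1/90


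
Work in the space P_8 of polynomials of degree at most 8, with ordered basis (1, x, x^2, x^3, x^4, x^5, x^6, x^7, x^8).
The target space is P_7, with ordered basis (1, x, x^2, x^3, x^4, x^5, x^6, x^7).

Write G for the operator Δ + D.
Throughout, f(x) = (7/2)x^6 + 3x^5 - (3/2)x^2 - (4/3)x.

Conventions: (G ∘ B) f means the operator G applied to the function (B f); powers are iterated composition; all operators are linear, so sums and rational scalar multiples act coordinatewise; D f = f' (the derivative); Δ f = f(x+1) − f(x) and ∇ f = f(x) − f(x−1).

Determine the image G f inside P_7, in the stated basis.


Δ f = 21x^5 + (135/2)x^4 + 100x^3 + (165/2)x^2 + 33x + 11/3
D f = 21x^5 + 15x^4 - 3x - 4/3
(Δ + D) f = 42x^5 + (165/2)x^4 + 100x^3 + (165/2)x^2 + 30x + 7/3

g(x) = 42x^5 + (165/2)x^4 + 100x^3 + (165/2)x^2 + 30x + 7/3


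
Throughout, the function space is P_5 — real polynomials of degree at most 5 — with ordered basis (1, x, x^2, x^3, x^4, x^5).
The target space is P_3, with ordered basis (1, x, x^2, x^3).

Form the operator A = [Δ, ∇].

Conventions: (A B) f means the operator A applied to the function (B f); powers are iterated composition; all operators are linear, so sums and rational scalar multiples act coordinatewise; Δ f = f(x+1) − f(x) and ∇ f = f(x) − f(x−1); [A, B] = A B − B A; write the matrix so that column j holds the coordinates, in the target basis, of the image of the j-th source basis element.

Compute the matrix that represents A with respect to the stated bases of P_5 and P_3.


image of 1: 0
image of x: 0
image of x^2: 0
image of x^3: 0
image of x^4: 0
image of x^5: 0
each image's coordinates form column j of the matrix

the matrix is [[0, 0, 0, 0, 0, 0]; [0, 0, 0, 0, 0, 0]; [0, 0, 0, 0, 0, 0]; [0, 0, 0, 0, 0, 0]] (rows listed top to bottom)


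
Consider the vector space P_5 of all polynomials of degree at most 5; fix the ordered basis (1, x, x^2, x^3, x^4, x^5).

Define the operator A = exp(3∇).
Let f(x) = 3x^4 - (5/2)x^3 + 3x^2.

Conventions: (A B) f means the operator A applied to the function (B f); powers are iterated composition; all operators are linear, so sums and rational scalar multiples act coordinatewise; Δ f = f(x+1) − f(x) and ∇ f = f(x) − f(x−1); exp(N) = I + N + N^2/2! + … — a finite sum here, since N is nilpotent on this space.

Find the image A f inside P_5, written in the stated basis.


the image equals g(x) = 3x^4 + (67/2)x^3 + (177/2)x^2 + 9x - 105/2

order-1 term: 36x^3 - (153/2)x^2 + (153/2)x - 51/2
order-2 term: 162x^2 - (783/2)x + 567/2
order-3 term: 324x - 1107/2
order-4 term: 243
the series for exp(3∇) f terminates at order 4
exp(3∇) f = 3x^4 + (67/2)x^3 + (177/2)x^2 + 9x - 105/2


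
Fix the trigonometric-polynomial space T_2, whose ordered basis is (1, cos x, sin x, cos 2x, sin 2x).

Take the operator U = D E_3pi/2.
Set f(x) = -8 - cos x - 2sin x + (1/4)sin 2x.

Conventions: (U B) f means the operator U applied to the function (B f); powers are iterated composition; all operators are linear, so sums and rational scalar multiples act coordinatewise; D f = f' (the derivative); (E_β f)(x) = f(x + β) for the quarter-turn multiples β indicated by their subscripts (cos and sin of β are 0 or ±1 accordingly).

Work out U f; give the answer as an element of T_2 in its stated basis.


E_3pi/2 f = -8 + 2cos x - sin x - (1/4)sin 2x
D E_3pi/2 f = -cos x - 2sin x - (1/2)cos 2x

the result is g(x) = -cos x - 2sin x - (1/2)cos 2x


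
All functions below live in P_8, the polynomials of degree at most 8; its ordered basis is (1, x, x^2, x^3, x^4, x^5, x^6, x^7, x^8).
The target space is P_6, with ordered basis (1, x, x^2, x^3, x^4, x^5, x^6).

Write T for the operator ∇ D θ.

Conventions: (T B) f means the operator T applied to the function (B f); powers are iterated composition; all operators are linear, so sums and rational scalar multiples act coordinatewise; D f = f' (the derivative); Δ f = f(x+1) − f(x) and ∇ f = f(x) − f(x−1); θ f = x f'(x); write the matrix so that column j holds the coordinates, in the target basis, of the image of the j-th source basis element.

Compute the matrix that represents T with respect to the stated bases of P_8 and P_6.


the matrix is [[0, 0, 4, -9, 16, -25, 36, -49, 64]; [0, 0, 0, 18, -48, 100, -180, 294, -448]; [0, 0, 0, 0, 48, -150, 360, -735, 1344]; [0, 0, 0, 0, 0, 100, -360, 980, -2240]; [0, 0, 0, 0, 0, 0, 180, -735, 2240]; [0, 0, 0, 0, 0, 0, 0, 294, -1344]; [0, 0, 0, 0, 0, 0, 0, 0, 448]] (rows listed top to bottom)

image of 1: 0
image of x: 0
image of x^2: 4
image of x^3: 18x - 9
image of x^4: 48x^2 - 48x + 16
image of x^5: 100x^3 - 150x^2 + 100x - 25
image of x^6: 180x^4 - 360x^3 + 360x^2 - 180x + 36
image of x^7: 294x^5 - 735x^4 + 980x^3 - 735x^2 + 294x - 49
image of x^8: 448x^6 - 1344x^5 + 2240x^4 - 2240x^3 + 1344x^2 - 448x + 64
each image's coordinates form column j of the matrix


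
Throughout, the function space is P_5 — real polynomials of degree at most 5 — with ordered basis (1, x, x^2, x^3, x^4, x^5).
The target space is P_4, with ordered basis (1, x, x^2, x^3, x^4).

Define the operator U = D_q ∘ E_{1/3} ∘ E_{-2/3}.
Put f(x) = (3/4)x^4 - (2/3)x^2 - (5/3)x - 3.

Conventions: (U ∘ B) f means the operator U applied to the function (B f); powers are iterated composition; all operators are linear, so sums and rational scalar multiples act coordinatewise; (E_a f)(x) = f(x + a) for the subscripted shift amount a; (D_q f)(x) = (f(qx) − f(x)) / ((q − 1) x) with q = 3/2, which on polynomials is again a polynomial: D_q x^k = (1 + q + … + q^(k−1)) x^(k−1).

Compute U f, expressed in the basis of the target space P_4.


E_{-2/3} f = (3/4)x^4 - 2x^3 + (4/3)x^2 - (5/3)x - 55/27
E_{1/3} E_{-2/3} f = (3/4)x^4 - x^3 - (1/6)x^2 - (4/3)x - 271/108
D_q E_{1/3} E_{-2/3} f = (195/32)x^3 - (19/4)x^2 - (5/12)x - 4/3

the result is g(x) = (195/32)x^3 - (19/4)x^2 - (5/12)x - 4/3


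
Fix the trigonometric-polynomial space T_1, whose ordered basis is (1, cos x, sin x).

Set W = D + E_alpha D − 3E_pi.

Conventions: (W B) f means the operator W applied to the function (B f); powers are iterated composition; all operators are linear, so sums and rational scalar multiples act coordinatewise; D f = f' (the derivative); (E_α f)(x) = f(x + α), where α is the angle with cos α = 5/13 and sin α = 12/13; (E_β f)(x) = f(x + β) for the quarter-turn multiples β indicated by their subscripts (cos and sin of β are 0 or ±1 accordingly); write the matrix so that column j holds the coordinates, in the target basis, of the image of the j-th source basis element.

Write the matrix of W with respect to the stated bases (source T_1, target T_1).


the matrix is [[-3, 0, 0]; [0, 27/13, 18/13]; [0, -18/13, 27/13]] (rows listed top to bottom)

image of 1: -3
image of cos x: (27/13)cos x - (18/13)sin x
image of sin x: (18/13)cos x + (27/13)sin x
each image's coordinates form column j of the matrix


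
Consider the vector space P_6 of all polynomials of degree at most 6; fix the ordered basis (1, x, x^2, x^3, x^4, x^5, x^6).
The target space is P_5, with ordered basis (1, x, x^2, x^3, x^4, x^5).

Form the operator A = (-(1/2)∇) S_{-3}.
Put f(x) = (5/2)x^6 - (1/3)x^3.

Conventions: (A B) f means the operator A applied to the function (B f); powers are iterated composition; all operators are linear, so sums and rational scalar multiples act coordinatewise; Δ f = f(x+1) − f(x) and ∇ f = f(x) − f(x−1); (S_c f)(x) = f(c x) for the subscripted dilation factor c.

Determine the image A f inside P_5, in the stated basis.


S_{-3} f = (3645/2)x^6 + 9x^3
∇ S_{-3} f = 10935x^5 - (54675/2)x^4 + 36450x^3 - (54621/2)x^2 + 10908x - 3627/2
(-(1/2)∇) S_{-3} f = -(10935/2)x^5 + (54675/4)x^4 - 18225x^3 + (54621/4)x^2 - 5454x + 3627/4

the result is g(x) = -(10935/2)x^5 + (54675/4)x^4 - 18225x^3 + (54621/4)x^2 - 5454x + 3627/4


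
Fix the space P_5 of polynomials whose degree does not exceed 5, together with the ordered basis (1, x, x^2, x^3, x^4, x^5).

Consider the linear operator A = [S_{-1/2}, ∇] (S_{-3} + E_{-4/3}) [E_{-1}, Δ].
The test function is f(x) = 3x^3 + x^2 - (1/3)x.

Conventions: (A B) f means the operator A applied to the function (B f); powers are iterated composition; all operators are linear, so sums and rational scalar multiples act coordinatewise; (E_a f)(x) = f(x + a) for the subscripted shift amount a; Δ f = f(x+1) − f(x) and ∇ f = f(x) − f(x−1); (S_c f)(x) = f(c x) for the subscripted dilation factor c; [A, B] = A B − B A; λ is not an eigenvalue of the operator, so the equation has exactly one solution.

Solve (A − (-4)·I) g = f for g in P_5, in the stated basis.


write g with unknown coordinates in the stated basis and equate coefficients in (A − (-4)·I) g = f
solving from the highest basis element down gives g = (3/4)x^3 + (1/4)x^2 - (1/12)x
check: A g = 0
so A g − (-4)·g = 3x^3 + x^2 - (1/3)x = f ✓

g(x) = (3/4)x^3 + (1/4)x^2 - (1/12)x


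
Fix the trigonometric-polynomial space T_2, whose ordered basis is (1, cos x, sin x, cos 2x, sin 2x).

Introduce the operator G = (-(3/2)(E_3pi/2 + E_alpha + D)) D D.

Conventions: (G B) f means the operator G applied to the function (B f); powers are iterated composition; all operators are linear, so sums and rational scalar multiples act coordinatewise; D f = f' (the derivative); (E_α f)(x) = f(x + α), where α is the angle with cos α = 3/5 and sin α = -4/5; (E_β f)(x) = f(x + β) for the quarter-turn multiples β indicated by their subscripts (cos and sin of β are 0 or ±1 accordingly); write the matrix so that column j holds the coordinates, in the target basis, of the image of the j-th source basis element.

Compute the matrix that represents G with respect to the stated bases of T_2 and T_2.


image of 1: 0
image of cos x: (9/10)cos x + (6/5)sin x
image of sin x: -(6/5)cos x + (9/10)sin x
image of cos 2x: -(192/25)cos 2x - (156/25)sin 2x
image of sin 2x: (156/25)cos 2x - (192/25)sin 2x
each image's coordinates form column j of the matrix

the matrix is [[0, 0, 0, 0, 0]; [0, 9/10, -6/5, 0, 0]; [0, 6/5, 9/10, 0, 0]; [0, 0, 0, -192/25, 156/25]; [0, 0, 0, -156/25, -192/25]] (rows listed top to bottom)


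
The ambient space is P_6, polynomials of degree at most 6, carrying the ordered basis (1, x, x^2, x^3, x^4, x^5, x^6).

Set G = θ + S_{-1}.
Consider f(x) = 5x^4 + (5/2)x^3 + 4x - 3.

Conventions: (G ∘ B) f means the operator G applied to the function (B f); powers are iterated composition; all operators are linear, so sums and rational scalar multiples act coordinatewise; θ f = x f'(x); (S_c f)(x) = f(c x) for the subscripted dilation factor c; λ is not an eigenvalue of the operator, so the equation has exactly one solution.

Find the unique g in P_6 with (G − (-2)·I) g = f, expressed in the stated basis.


the image equals g(x) = (5/7)x^4 + (5/8)x^3 + 2x - 1

write g with unknown coordinates in the stated basis and equate coefficients in (G − (-2)·I) g = f
solving from the highest basis element down gives g = (5/7)x^4 + (5/8)x^3 + 2x - 1
check: G g = (25/7)x^4 + (5/4)x^3 - 1
so G g − (-2)·g = 5x^4 + (5/2)x^3 + 4x - 3 = f ✓


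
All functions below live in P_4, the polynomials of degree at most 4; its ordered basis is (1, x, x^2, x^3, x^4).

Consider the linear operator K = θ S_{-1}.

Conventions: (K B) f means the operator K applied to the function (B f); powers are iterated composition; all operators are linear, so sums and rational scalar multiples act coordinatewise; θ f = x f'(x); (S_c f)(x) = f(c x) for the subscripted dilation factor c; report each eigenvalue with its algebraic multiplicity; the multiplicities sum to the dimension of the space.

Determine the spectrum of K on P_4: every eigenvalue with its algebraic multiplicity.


λ = -3 (multiplicity 1), λ = -1 (multiplicity 1), λ = 0 (multiplicity 1), λ = 2 (multiplicity 1), λ = 4 (multiplicity 1)

image of 1: 0
image of x: -x
image of x^2: 2x^2
image of x^3: -3x^3
image of x^4: 4x^4
the matrix is upper triangular; its diagonal is (0, -1, 2, -3, 4)
for a triangular matrix the eigenvalues are the diagonal entries, with algebraic multiplicity their repetition count


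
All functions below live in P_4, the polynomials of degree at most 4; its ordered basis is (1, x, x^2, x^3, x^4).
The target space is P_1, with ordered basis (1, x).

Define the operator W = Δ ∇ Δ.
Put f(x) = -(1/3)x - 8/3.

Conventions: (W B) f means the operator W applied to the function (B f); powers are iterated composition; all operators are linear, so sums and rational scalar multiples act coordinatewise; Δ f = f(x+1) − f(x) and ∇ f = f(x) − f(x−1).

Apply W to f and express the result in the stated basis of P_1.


Δ f = -1/3
∇ Δ f = 0
Δ ∇ Δ f = 0

the result is g(x) = 0


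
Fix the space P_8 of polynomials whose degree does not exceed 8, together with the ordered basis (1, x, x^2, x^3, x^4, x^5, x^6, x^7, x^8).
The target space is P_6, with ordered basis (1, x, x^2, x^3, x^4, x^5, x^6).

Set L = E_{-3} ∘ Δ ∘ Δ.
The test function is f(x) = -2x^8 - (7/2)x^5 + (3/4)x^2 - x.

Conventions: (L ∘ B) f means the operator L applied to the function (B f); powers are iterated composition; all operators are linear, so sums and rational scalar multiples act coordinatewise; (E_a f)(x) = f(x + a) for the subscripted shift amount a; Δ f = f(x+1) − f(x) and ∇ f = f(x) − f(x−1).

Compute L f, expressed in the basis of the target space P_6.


Δ f = -16x^7 - 56x^6 - 112x^5 - (315/2)x^4 - 147x^3 - 91x^2 - 32x - 23/4
Δ Δ f = -112x^6 - 672x^5 - 1960x^4 - 3430x^3 - 3682x^2 - 2261x - 1223/2
E_{-3} Δ Δ f = -112x^6 + 1344x^5 - 7000x^4 + 20090x^3 - 33292x^2 + 30037x - 22937/2

g(x) = -112x^6 + 1344x^5 - 7000x^4 + 20090x^3 - 33292x^2 + 30037x - 22937/2
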